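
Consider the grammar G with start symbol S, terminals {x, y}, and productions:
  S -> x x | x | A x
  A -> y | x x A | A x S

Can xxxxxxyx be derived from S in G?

S ⇒ Ax ⇒ xxAx ⇒ xxxxAx ⇒ xxxxxxAx ⇒ xxxxxxyx

yes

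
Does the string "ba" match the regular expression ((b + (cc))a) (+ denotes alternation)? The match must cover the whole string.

Split as b·a: (b+(cc)) matches b and a matches a.

yes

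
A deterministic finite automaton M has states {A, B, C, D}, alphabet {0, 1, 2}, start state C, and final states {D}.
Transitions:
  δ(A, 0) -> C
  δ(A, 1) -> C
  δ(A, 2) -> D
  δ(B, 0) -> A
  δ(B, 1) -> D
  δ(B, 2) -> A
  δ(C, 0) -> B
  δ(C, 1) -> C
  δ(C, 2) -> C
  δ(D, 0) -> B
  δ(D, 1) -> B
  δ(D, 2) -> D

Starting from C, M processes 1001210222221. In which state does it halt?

C --1--> C
C --0--> B
B --0--> A
A --1--> C
C --2--> C
C --1--> C
C --0--> B
B --2--> A
A --2--> D
D --2--> D
D --2--> D
D --2--> D
D --1--> B

B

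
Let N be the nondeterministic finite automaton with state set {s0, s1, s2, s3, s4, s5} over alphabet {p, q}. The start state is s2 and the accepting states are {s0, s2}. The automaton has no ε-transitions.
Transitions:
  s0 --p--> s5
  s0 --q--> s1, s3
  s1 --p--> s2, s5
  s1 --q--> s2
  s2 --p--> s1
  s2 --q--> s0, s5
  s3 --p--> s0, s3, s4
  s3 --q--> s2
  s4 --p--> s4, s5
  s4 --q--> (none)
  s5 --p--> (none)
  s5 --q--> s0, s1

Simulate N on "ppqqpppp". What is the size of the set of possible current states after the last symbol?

6

Start: {s2}
read p: {s1}
read p: {s2, s5}
read q: {s0, s1, s5}
read q: {s0, s1, s2, s3}
read p: {s0, s1, s2, s3, s4, s5}
read p: {s0, s1, s2, s3, s4, s5}
read p: {s0, s1, s2, s3, s4, s5}
read p: {s0, s1, s2, s3, s4, s5}
Final reachable set {s0, s1, s2, s3, s4, s5} has 6 states.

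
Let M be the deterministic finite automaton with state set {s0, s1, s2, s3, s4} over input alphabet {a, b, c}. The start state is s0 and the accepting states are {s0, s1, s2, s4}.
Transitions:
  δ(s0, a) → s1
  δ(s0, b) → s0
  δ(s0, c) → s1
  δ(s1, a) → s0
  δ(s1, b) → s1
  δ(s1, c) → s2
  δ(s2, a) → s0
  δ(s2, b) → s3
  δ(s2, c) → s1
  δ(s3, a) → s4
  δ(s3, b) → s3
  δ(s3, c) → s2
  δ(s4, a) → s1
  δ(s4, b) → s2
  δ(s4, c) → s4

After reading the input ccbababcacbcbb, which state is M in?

s3

s0 --c--> s1
s1 --c--> s2
s2 --b--> s3
s3 --a--> s4
s4 --b--> s2
s2 --a--> s0
s0 --b--> s0
s0 --c--> s1
s1 --a--> s0
s0 --c--> s1
s1 --b--> s1
s1 --c--> s2
s2 --b--> s3
s3 --b--> s3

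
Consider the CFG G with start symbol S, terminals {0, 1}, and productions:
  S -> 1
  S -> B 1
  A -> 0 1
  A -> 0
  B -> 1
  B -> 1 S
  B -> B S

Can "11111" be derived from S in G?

S ⇒ B1 ⇒ 1S1 ⇒ 1B11 ⇒ 11S11 ⇒ 11111

yes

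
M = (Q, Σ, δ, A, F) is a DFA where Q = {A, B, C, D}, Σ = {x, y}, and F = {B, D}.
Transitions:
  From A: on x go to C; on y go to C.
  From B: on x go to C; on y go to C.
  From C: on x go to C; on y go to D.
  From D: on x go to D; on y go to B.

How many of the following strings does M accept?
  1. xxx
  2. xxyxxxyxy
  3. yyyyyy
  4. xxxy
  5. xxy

xxx: rejected
xxyxxxyxy: accepted
yyyyyy: accepted
xxxy: accepted
xxy: accepted

4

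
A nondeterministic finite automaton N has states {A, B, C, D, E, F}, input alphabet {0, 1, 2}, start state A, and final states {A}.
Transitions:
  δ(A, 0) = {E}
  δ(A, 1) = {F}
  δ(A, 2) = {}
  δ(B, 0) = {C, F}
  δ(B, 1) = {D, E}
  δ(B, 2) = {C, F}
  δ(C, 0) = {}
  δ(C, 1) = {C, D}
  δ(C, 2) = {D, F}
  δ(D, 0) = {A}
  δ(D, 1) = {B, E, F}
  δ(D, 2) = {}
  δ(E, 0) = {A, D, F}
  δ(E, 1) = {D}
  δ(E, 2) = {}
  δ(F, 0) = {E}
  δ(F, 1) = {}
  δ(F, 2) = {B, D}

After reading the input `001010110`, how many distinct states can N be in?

Start: {A}
read 0: {E}
read 0: {A, D, F}
read 1: {B, E, F}
read 0: {A, C, D, E, F}
read 1: {B, C, D, E, F}
read 0: {A, C, D, E, F}
read 1: {B, C, D, E, F}
read 1: {B, C, D, E, F}
read 0: {A, C, D, E, F}
Final reachable set {A, C, D, E, F} has 5 states.

5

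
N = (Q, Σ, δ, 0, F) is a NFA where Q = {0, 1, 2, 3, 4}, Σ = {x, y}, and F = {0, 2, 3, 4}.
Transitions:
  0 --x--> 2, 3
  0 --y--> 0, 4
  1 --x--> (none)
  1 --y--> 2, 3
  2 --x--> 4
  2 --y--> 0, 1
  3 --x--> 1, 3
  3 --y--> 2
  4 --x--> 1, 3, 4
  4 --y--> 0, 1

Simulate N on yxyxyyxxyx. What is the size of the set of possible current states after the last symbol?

Start: {0}
read y: {0, 4}
read x: {1, 2, 3, 4}
read y: {0, 1, 2, 3}
read x: {1, 2, 3, 4}
read y: {0, 1, 2, 3}
read y: {0, 1, 2, 3, 4}
read x: {1, 2, 3, 4}
read x: {1, 3, 4}
read y: {0, 1, 2, 3}
read x: {1, 2, 3, 4}
Final reachable set {1, 2, 3, 4} has 4 states.

4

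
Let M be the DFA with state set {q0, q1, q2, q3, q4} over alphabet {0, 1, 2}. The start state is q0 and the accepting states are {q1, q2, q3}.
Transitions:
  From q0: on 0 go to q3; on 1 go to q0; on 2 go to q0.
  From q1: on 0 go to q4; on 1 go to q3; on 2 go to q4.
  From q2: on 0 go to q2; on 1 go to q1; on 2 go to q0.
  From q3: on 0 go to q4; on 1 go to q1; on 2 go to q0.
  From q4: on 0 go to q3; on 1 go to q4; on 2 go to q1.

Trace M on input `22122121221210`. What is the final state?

q3

q0 --2--> q0
q0 --2--> q0
q0 --1--> q0
q0 --2--> q0
q0 --2--> q0
q0 --1--> q0
q0 --2--> q0
q0 --1--> q0
q0 --2--> q0
q0 --2--> q0
q0 --1--> q0
q0 --2--> q0
q0 --1--> q0
q0 --0--> q3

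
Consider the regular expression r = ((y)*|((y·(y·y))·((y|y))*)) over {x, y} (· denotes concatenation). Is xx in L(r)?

Neither (y)* nor ((y·(y·y))·((y|y))*) matches xx.

no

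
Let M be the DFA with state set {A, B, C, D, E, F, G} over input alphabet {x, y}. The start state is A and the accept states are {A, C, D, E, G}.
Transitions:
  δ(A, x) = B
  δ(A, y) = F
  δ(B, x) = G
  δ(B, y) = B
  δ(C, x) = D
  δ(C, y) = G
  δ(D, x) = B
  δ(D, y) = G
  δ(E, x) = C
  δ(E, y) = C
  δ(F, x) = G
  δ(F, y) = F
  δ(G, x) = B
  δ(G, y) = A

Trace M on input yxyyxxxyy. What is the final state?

F

A --y--> F
F --x--> G
G --y--> A
A --y--> F
F --x--> G
G --x--> B
B --x--> G
G --y--> A
A --y--> F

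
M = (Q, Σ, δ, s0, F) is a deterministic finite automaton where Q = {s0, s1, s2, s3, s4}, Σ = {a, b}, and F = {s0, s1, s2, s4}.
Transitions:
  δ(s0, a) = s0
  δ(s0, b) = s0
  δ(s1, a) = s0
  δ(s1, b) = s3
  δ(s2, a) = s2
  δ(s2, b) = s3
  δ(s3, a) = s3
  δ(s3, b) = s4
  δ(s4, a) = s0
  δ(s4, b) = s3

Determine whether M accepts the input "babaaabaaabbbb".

s0 --b--> s0
s0 --a--> s0
s0 --b--> s0
s0 --a--> s0
s0 --a--> s0
s0 --a--> s0
s0 --b--> s0
s0 --a--> s0
s0 --a--> s0
s0 --a--> s0
s0 --b--> s0
s0 --b--> s0
s0 --b--> s0
s0 --b--> s0
End in state s0, which is an accepting state.

accepted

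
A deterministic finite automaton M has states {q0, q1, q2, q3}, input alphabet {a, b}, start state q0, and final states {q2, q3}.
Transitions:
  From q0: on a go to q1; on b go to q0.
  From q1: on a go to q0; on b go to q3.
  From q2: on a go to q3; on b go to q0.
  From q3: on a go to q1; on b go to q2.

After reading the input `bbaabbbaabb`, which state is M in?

q0

q0 --b--> q0
q0 --b--> q0
q0 --a--> q1
q1 --a--> q0
q0 --b--> q0
q0 --b--> q0
q0 --b--> q0
q0 --a--> q1
q1 --a--> q0
q0 --b--> q0
q0 --b--> q0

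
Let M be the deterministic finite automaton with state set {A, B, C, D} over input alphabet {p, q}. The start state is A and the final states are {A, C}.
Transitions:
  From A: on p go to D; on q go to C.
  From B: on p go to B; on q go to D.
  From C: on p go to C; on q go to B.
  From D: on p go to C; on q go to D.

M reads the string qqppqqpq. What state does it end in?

B

A --q--> C
C --q--> B
B --p--> B
B --p--> B
B --q--> D
D --q--> D
D --p--> C
C --q--> B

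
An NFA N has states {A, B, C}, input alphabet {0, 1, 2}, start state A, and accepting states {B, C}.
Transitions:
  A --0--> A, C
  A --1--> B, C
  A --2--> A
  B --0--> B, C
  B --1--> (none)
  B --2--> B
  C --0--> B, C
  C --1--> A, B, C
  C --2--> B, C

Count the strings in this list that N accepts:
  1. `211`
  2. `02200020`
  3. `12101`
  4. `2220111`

`211`: accepted
`02200020`: accepted
`12101`: accepted
`2220111`: accepted

4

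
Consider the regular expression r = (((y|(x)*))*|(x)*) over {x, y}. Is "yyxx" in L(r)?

yes

The left alternative ((y|(x)*))* matches yyxx.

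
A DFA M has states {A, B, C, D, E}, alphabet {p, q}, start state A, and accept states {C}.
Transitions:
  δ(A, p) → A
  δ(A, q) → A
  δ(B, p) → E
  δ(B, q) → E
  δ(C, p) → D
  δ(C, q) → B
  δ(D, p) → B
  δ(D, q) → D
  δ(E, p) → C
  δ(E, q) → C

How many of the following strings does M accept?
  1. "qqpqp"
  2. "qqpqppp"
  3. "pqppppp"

"qqpqp": rejected
"qqpqppp": rejected
"pqppppp": rejected

0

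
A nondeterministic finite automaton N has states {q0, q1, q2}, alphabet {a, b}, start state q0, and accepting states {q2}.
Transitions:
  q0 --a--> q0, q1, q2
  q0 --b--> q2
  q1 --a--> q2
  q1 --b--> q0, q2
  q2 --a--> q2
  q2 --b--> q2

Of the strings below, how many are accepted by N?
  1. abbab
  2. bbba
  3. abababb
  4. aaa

abbab: accepted
bbba: accepted
abababb: accepted
aaa: accepted

4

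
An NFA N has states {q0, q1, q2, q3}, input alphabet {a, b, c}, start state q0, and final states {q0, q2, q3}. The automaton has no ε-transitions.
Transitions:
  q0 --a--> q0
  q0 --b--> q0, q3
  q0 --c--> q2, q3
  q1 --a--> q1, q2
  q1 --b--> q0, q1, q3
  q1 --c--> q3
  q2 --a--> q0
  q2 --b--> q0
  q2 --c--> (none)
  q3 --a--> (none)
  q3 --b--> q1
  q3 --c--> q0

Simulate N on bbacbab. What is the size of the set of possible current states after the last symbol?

Start: {q0}
read b: {q0, q3}
read b: {q0, q1, q3}
read a: {q0, q1, q2}
read c: {q2, q3}
read b: {q0, q1}
read a: {q0, q1, q2}
read b: {q0, q1, q3}
Final reachable set {q0, q1, q3} has 3 states.

3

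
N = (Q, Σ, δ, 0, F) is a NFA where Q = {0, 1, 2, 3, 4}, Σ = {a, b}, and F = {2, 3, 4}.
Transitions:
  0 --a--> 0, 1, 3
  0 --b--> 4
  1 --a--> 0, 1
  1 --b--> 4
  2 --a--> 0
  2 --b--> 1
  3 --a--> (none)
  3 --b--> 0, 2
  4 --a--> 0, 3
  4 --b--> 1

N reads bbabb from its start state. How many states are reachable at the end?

Start: {0}
read b: {4}
read b: {1}
read a: {0, 1}
read b: {4}
read b: {1}
Final reachable set {1} has 1 state.

1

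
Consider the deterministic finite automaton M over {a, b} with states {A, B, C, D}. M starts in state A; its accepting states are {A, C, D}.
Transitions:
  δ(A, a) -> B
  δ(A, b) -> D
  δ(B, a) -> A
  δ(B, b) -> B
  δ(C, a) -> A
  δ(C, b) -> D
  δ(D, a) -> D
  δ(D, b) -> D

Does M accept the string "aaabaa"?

rejected

A --a--> B
B --a--> A
A --a--> B
B --b--> B
B --a--> A
A --a--> B
End in state B, which is not an accepting state.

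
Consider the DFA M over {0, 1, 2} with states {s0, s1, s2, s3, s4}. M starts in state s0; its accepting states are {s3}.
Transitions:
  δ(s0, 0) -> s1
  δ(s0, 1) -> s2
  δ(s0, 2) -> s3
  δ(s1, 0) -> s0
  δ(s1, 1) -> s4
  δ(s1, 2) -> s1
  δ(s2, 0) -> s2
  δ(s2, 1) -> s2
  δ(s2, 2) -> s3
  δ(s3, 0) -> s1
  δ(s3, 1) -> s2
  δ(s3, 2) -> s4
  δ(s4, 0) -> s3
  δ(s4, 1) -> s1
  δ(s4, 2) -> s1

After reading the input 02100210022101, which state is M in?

s0 --0--> s1
s1 --2--> s1
s1 --1--> s4
s4 --0--> s3
s3 --0--> s1
s1 --2--> s1
s1 --1--> s4
s4 --0--> s3
s3 --0--> s1
s1 --2--> s1
s1 --2--> s1
s1 --1--> s4
s4 --0--> s3
s3 --1--> s2

s2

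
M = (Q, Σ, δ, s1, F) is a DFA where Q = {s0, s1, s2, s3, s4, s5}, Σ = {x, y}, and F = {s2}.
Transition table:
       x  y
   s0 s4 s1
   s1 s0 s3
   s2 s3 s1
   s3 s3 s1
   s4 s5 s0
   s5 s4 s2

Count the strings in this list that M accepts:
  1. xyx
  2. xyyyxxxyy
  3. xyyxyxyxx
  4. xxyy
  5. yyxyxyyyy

0

xyx: rejected
xyyyxxxyy: rejected
xyyxyxyxx: rejected
xxyy: rejected
yyxyxyyyy: rejected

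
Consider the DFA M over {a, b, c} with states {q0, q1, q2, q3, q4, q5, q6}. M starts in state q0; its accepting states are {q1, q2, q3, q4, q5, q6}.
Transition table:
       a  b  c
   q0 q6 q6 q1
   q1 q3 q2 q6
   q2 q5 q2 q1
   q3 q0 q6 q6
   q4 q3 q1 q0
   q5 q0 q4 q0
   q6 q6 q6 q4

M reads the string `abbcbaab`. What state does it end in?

q6

q0 --a--> q6
q6 --b--> q6
q6 --b--> q6
q6 --c--> q4
q4 --b--> q1
q1 --a--> q3
q3 --a--> q0
q0 --b--> q6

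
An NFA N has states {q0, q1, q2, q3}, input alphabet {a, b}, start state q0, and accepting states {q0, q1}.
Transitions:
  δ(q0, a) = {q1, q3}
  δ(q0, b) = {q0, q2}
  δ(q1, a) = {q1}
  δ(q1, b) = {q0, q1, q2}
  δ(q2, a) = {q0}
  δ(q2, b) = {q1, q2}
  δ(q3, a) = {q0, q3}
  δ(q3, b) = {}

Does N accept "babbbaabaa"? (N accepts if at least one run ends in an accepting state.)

Start: {q0}
read b: {q0, q2}
read a: {q0, q1, q3}
read b: {q0, q1, q2}
read b: {q0, q1, q2}
read b: {q0, q1, q2}
read a: {q0, q1, q3}
read a: {q0, q1, q3}
read b: {q0, q1, q2}
read a: {q0, q1, q3}
read a: {q0, q1, q3}
Reachable ∩ accepting = {q0, q1} — nonempty.

accepted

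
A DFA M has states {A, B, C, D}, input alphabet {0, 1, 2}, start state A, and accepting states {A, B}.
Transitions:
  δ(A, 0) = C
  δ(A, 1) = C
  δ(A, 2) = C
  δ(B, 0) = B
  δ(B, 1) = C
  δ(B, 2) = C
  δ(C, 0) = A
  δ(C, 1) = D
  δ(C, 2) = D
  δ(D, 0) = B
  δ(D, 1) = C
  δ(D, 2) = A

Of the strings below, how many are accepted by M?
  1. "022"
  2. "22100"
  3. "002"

1

"022": accepted
"22100": rejected
"002": rejected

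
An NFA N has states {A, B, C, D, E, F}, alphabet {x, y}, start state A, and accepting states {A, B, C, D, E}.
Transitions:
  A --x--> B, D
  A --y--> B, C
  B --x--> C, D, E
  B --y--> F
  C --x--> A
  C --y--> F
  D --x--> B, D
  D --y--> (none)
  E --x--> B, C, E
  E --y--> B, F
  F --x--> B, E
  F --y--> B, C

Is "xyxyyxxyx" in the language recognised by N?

accepted

Start: {A}
read x: {B, D}
read y: {F}
read x: {B, E}
read y: {B, F}
read y: {B, C, F}
read x: {A, B, C, D, E}
read x: {A, B, C, D, E}
read y: {B, C, F}
read x: {A, B, C, D, E}
Reachable ∩ accepting = {A, B, C, D, E} — nonempty.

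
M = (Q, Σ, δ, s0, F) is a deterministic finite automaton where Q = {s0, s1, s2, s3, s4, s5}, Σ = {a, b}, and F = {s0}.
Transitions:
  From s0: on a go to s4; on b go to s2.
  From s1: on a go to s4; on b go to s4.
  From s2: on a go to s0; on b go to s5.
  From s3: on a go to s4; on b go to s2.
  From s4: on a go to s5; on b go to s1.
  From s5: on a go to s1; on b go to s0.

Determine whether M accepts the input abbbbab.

s0 --a--> s4
s4 --b--> s1
s1 --b--> s4
s4 --b--> s1
s1 --b--> s4
s4 --a--> s5
s5 --b--> s0
End in state s0, which is an accepting state.

accepted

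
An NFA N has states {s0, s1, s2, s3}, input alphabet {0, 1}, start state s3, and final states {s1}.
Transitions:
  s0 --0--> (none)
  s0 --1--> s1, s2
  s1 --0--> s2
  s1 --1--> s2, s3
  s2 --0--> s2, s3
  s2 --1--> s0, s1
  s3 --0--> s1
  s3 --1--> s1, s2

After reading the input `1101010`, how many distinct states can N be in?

Start: {s3}
read 1: {s1, s2}
read 1: {s0, s1, s2, s3}
read 0: {s1, s2, s3}
read 1: {s0, s1, s2, s3}
read 0: {s1, s2, s3}
read 1: {s0, s1, s2, s3}
read 0: {s1, s2, s3}
Final reachable set {s1, s2, s3} has 3 states.

3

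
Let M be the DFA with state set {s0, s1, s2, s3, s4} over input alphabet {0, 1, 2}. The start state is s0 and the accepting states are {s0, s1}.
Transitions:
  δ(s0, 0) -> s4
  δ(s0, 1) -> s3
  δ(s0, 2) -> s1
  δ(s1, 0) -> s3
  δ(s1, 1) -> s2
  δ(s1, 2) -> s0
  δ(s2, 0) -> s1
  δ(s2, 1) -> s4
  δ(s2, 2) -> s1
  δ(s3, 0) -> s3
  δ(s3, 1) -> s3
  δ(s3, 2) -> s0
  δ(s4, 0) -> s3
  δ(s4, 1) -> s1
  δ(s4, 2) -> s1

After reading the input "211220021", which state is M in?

s0 --2--> s1
s1 --1--> s2
s2 --1--> s4
s4 --2--> s1
s1 --2--> s0
s0 --0--> s4
s4 --0--> s3
s3 --2--> s0
s0 --1--> s3

s3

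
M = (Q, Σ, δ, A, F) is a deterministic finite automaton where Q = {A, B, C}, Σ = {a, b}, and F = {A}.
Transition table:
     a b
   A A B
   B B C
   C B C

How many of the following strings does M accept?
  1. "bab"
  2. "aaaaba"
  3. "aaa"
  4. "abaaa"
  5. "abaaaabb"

"bab": rejected
"aaaaba": rejected
"aaa": accepted
"abaaa": rejected
"abaaaabb": rejected

1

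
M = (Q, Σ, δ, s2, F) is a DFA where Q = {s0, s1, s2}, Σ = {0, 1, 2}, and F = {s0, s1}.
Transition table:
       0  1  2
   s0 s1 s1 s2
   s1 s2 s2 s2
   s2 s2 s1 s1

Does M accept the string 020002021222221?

rejected

s2 --0--> s2
s2 --2--> s1
s1 --0--> s2
s2 --0--> s2
s2 --0--> s2
s2 --2--> s1
s1 --0--> s2
s2 --2--> s1
s1 --1--> s2
s2 --2--> s1
s1 --2--> s2
s2 --2--> s1
s1 --2--> s2
s2 --2--> s1
s1 --1--> s2
End in state s2, which is not an accepting state.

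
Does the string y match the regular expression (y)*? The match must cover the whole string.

yes

Split into 1 piece y; each matches y.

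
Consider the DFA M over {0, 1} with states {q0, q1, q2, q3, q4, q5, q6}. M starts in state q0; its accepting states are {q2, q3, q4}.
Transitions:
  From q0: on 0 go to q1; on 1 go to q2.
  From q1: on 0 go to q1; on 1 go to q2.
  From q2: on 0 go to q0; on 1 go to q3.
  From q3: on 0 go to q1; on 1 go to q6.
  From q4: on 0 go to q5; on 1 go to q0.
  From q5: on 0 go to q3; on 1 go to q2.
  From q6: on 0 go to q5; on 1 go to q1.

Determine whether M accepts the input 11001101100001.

q0 --1--> q2
q2 --1--> q3
q3 --0--> q1
q1 --0--> q1
q1 --1--> q2
q2 --1--> q3
q3 --0--> q1
q1 --1--> q2
q2 --1--> q3
q3 --0--> q1
q1 --0--> q1
q1 --0--> q1
q1 --0--> q1
q1 --1--> q2
End in state q2, which is an accepting state.

accepted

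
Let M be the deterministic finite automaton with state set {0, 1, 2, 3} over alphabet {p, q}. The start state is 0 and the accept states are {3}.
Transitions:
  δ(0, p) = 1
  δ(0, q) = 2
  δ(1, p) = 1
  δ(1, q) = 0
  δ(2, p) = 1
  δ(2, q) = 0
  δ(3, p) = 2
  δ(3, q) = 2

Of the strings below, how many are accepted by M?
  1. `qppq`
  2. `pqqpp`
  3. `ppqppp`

`qppq`: rejected
`pqqpp`: rejected
`ppqppp`: rejected

0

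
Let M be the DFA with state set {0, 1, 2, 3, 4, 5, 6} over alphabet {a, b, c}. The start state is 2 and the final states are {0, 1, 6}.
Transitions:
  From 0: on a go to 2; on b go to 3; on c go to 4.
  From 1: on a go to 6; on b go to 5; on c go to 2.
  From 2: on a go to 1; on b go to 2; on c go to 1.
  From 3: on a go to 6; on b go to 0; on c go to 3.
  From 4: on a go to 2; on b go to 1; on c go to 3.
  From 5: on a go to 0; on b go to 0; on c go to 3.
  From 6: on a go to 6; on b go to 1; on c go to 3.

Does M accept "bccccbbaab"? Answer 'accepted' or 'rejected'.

accepted

2 --b--> 2
2 --c--> 1
1 --c--> 2
2 --c--> 1
1 --c--> 2
2 --b--> 2
2 --b--> 2
2 --a--> 1
1 --a--> 6
6 --b--> 1
End in state 1, which is an accepting state.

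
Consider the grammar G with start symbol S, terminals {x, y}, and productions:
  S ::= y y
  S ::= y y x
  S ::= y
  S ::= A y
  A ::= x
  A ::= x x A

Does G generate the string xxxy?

yes

S ⇒ Ay ⇒ xxAy ⇒ xxxy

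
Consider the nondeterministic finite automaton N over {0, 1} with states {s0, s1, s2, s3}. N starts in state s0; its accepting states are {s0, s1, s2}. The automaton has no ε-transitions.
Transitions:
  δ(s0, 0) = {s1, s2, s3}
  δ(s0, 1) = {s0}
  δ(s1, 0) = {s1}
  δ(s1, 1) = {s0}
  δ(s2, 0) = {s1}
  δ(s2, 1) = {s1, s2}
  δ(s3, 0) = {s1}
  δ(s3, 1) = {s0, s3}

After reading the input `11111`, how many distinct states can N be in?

1

Start: {s0}
read 1: {s0}
read 1: {s0}
read 1: {s0}
read 1: {s0}
read 1: {s0}
Final reachable set {s0} has 1 state.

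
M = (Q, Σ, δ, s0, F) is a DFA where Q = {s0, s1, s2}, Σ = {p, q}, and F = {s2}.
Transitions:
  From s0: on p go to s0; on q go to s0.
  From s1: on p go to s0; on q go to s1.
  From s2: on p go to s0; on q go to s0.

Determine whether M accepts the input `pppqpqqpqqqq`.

rejected

s0 --p--> s0
s0 --p--> s0
s0 --p--> s0
s0 --q--> s0
s0 --p--> s0
s0 --q--> s0
s0 --q--> s0
s0 --p--> s0
s0 --q--> s0
s0 --q--> s0
s0 --q--> s0
s0 --q--> s0
End in state s0, which is not an accepting state.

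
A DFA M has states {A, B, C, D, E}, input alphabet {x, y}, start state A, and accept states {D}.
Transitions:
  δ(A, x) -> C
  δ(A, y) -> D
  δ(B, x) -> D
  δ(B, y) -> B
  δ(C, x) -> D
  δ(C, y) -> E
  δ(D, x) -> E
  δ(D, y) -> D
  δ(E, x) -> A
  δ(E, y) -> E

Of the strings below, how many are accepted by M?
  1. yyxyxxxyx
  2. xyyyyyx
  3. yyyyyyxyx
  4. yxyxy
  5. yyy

2

yyxyxxxyx: rejected
xyyyyyx: rejected
yyyyyyxyx: rejected
yxyxy: accepted
yyy: accepted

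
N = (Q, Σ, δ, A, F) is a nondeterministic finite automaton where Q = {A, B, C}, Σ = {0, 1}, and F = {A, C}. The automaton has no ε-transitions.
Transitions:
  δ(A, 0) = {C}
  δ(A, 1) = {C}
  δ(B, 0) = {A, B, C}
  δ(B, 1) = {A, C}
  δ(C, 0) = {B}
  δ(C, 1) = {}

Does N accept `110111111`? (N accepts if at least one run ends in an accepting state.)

rejected

Start: {A}
read 1: {C}
read 1: {}
The reachable set is empty and stays empty for the remaining 7 symbols.
Reachable ∩ accepting = {} — empty.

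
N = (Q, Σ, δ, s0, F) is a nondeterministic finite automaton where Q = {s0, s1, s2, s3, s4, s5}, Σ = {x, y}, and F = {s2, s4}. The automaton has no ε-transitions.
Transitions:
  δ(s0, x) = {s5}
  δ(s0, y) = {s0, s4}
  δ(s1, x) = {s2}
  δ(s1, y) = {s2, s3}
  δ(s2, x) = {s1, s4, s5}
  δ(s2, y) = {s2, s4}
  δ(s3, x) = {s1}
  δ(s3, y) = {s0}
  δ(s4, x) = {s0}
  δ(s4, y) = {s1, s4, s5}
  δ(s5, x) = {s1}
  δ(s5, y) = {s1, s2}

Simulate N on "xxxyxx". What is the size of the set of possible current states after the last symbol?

Start: {s0}
read x: {s5}
read x: {s1}
read x: {s2}
read y: {s2, s4}
read x: {s0, s1, s4, s5}
read x: {s0, s1, s2, s5}
Final reachable set {s0, s1, s2, s5} has 4 states.

4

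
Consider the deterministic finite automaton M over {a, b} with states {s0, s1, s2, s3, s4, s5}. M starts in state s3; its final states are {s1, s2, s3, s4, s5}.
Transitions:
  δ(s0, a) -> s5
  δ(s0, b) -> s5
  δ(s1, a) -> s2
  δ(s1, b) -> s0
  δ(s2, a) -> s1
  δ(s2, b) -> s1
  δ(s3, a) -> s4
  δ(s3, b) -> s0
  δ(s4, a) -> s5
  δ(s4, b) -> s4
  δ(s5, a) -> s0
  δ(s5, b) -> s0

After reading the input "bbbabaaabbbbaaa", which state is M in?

s0

s3 --b--> s0
s0 --b--> s5
s5 --b--> s0
s0 --a--> s5
s5 --b--> s0
s0 --a--> s5
s5 --a--> s0
s0 --a--> s5
s5 --b--> s0
s0 --b--> s5
s5 --b--> s0
s0 --b--> s5
s5 --a--> s0
s0 --a--> s5
s5 --a--> s0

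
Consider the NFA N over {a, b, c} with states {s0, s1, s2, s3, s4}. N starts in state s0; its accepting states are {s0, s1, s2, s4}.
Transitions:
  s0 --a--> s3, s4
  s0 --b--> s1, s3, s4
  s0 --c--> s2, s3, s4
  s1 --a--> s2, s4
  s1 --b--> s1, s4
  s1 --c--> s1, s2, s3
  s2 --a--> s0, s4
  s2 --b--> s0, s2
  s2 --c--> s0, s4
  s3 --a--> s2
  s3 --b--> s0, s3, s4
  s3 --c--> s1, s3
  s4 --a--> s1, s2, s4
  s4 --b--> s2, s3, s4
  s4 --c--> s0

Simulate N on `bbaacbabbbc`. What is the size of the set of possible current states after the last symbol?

5

Start: {s0}
read b: {s1, s3, s4}
read b: {s0, s1, s2, s3, s4}
read a: {s0, s1, s2, s3, s4}
read a: {s0, s1, s2, s3, s4}
read c: {s0, s1, s2, s3, s4}
read b: {s0, s1, s2, s3, s4}
read a: {s0, s1, s2, s3, s4}
read b: {s0, s1, s2, s3, s4}
read b: {s0, s1, s2, s3, s4}
read b: {s0, s1, s2, s3, s4}
read c: {s0, s1, s2, s3, s4}
Final reachable set {s0, s1, s2, s3, s4} has 5 states.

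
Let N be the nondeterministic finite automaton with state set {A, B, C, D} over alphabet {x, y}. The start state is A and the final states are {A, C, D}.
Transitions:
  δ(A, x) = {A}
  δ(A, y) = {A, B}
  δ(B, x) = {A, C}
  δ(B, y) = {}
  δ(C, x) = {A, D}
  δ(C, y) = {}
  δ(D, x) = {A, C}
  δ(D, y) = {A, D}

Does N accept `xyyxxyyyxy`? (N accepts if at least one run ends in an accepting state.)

Start: {A}
read x: {A}
read y: {A, B}
read y: {A, B}
read x: {A, C}
read x: {A, D}
read y: {A, B, D}
read y: {A, B, D}
read y: {A, B, D}
read x: {A, C}
read y: {A, B}
Reachable ∩ accepting = {A} — nonempty.

accepted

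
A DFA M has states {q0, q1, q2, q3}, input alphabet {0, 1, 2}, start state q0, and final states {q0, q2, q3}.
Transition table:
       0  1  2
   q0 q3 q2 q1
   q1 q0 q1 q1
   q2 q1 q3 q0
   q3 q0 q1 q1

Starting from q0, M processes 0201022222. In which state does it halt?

q0 --0--> q3
q3 --2--> q1
q1 --0--> q0
q0 --1--> q2
q2 --0--> q1
q1 --2--> q1
q1 --2--> q1
q1 --2--> q1
q1 --2--> q1
q1 --2--> q1

q1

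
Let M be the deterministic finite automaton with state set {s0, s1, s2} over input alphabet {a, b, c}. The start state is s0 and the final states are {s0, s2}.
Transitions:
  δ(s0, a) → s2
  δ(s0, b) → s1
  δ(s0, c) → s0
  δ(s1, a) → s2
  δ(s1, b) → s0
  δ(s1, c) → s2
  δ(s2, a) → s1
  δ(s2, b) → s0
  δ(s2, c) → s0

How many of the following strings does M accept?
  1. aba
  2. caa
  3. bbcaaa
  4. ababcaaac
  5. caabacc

aba: accepted
caa: rejected
bbcaaa: accepted
ababcaaac: accepted
caabacc: accepted

4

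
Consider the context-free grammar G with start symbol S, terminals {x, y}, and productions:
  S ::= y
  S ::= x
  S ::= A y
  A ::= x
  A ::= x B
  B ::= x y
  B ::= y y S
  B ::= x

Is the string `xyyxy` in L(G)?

S ⇒ Ay ⇒ xBy ⇒ xyySy ⇒ xyyxy

yes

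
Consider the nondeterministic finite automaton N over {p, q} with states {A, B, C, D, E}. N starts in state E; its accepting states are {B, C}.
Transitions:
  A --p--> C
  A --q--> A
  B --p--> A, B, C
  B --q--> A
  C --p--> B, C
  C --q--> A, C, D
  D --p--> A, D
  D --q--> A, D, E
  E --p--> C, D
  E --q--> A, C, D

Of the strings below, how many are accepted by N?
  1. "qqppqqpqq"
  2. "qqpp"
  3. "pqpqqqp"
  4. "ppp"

"qqppqqpqq": accepted
"qqpp": accepted
"pqpqqqp": accepted
"ppp": accepted

4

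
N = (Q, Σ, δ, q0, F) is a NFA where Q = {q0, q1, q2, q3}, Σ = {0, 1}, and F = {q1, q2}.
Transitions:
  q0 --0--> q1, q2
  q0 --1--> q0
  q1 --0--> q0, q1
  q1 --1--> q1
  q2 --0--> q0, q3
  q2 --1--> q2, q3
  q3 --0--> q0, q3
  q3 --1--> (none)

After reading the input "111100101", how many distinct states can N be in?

4

Start: {q0}
read 1: {q0}
read 1: {q0}
read 1: {q0}
read 1: {q0}
read 0: {q1, q2}
read 0: {q0, q1, q3}
read 1: {q0, q1}
read 0: {q0, q1, q2}
read 1: {q0, q1, q2, q3}
Final reachable set {q0, q1, q2, q3} has 4 states.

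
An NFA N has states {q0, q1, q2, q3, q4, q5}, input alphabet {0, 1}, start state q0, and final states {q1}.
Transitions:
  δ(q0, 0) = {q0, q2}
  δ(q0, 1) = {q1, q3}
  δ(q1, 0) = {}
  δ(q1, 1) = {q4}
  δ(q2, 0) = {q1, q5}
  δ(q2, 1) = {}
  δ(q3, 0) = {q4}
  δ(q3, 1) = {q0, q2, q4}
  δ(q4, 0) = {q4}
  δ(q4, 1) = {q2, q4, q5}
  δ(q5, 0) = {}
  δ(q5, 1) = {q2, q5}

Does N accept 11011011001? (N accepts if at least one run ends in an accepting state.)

Start: {q0}
read 1: {q1, q3}
read 1: {q0, q2, q4}
read 0: {q0, q1, q2, q4, q5}
read 1: {q1, q2, q3, q4, q5}
read 1: {q0, q2, q4, q5}
read 0: {q0, q1, q2, q4, q5}
read 1: {q1, q2, q3, q4, q5}
read 1: {q0, q2, q4, q5}
read 0: {q0, q1, q2, q4, q5}
read 0: {q0, q1, q2, q4, q5}
read 1: {q1, q2, q3, q4, q5}
Reachable ∩ accepting = {q1} — nonempty.

accepted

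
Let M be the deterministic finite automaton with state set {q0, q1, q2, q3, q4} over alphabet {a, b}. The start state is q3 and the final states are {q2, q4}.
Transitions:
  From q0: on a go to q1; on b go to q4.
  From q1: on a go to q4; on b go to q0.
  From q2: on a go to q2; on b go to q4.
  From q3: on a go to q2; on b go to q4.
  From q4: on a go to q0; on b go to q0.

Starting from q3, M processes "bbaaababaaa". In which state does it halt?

q3 --b--> q4
q4 --b--> q0
q0 --a--> q1
q1 --a--> q4
q4 --a--> q0
q0 --b--> q4
q4 --a--> q0
q0 --b--> q4
q4 --a--> q0
q0 --a--> q1
q1 --a--> q4

q4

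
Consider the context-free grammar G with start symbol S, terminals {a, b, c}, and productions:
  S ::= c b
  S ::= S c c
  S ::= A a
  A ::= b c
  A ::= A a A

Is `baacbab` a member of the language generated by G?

no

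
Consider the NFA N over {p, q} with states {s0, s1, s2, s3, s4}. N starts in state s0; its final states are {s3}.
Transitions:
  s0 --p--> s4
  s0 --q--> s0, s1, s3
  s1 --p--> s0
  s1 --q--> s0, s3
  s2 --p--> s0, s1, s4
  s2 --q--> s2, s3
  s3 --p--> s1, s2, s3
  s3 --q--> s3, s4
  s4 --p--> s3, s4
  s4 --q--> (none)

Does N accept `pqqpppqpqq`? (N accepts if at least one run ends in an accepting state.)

Start: {s0}
read p: {s4}
read q: {}
The reachable set is empty and stays empty for the remaining 8 symbols.
Reachable ∩ accepting = {} — empty.

rejected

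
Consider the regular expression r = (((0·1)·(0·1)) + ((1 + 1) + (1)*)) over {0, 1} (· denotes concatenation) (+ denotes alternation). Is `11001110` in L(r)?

Neither ((0·1)·(0·1)) nor ((1+1)+(1)*) matches 11001110.

no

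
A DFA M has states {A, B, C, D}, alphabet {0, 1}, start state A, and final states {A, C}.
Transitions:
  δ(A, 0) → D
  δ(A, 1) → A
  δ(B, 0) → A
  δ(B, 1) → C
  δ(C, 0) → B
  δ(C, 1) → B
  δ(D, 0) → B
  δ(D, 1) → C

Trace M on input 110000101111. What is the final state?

A --1--> A
A --1--> A
A --0--> D
D --0--> B
B --0--> A
A --0--> D
D --1--> C
C --0--> B
B --1--> C
C --1--> B
B --1--> C
C --1--> B

B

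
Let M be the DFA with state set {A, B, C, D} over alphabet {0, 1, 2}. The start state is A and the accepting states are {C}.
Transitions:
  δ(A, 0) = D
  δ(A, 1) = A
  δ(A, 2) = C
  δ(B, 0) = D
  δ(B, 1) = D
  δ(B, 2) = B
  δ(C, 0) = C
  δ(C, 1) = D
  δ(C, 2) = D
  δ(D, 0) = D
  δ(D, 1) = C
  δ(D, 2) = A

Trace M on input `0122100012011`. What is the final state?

D

A --0--> D
D --1--> C
C --2--> D
D --2--> A
A --1--> A
A --0--> D
D --0--> D
D --0--> D
D --1--> C
C --2--> D
D --0--> D
D --1--> C
C --1--> D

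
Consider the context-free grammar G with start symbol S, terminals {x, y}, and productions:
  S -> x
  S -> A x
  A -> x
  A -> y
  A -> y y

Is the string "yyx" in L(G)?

S ⇒ Ax ⇒ yyx

yes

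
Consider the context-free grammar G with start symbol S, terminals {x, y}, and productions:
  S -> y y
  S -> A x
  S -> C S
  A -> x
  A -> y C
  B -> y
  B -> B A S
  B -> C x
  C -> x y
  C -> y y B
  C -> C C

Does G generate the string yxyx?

yes

S ⇒ Ax ⇒ yCx ⇒ yxyx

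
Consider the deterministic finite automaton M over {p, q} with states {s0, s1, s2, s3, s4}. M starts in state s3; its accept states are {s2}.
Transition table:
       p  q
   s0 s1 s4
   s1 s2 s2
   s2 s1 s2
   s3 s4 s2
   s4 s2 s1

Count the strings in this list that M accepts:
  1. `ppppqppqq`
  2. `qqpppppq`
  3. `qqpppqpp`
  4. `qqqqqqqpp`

`ppppqppqq`: accepted
`qqpppppq`: accepted
`qqpppqpp`: accepted
`qqqqqqqpp`: accepted

4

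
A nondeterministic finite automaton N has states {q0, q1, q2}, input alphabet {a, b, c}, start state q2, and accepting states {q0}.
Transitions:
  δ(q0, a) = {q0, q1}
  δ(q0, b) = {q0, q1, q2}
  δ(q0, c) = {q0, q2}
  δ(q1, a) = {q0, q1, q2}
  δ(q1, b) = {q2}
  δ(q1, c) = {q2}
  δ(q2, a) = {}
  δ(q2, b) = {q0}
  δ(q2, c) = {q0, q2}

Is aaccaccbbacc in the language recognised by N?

rejected

Start: {q2}
read a: {}
The reachable set is empty and stays empty for the remaining 11 symbols.
Reachable ∩ accepting = {} — empty.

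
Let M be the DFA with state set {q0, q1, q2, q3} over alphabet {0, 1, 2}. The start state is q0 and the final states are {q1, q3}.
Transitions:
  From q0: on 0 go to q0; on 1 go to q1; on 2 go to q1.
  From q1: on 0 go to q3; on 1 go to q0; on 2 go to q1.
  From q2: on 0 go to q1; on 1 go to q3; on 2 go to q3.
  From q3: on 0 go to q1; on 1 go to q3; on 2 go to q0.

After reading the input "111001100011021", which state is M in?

q0

q0 --1--> q1
q1 --1--> q0
q0 --1--> q1
q1 --0--> q3
q3 --0--> q1
q1 --1--> q0
q0 --1--> q1
q1 --0--> q3
q3 --0--> q1
q1 --0--> q3
q3 --1--> q3
q3 --1--> q3
q3 --0--> q1
q1 --2--> q1
q1 --1--> q0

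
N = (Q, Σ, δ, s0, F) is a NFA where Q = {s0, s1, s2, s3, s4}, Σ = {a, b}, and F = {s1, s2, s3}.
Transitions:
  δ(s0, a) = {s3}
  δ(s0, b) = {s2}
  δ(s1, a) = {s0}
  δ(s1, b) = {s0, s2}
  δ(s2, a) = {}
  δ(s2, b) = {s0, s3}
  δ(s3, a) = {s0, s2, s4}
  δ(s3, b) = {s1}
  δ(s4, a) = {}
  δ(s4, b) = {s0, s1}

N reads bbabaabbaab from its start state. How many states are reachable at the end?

4

Start: {s0}
read b: {s2}
read b: {s0, s3}
read a: {s0, s2, s3, s4}
read b: {s0, s1, s2, s3}
read a: {s0, s2, s3, s4}
read a: {s0, s2, s3, s4}
read b: {s0, s1, s2, s3}
read b: {s0, s1, s2, s3}
read a: {s0, s2, s3, s4}
read a: {s0, s2, s3, s4}
read b: {s0, s1, s2, s3}
Final reachable set {s0, s1, s2, s3} has 4 states.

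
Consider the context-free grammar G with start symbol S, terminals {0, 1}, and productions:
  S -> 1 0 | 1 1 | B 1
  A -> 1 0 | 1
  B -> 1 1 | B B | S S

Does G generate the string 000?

no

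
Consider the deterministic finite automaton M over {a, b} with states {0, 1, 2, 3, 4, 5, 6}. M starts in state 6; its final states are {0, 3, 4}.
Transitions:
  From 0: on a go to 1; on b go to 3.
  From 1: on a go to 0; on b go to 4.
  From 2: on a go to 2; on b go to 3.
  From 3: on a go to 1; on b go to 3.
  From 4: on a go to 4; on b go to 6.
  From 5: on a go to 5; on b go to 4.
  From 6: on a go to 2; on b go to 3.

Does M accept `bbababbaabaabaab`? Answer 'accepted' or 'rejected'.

6 --b--> 3
3 --b--> 3
3 --a--> 1
1 --b--> 4
4 --a--> 4
4 --b--> 6
6 --b--> 3
3 --a--> 1
1 --a--> 0
0 --b--> 3
3 --a--> 1
1 --a--> 0
0 --b--> 3
3 --a--> 1
1 --a--> 0
0 --b--> 3
End in state 3, which is an accepting state.

accepted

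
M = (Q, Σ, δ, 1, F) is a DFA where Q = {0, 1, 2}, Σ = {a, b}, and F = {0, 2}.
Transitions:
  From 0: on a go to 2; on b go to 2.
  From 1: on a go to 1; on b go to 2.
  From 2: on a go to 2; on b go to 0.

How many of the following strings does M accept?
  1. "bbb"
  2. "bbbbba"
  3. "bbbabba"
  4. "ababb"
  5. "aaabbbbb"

"bbb": accepted
"bbbbba": accepted
"bbbabba": accepted
"ababb": accepted
"aaabbbbb": accepted

5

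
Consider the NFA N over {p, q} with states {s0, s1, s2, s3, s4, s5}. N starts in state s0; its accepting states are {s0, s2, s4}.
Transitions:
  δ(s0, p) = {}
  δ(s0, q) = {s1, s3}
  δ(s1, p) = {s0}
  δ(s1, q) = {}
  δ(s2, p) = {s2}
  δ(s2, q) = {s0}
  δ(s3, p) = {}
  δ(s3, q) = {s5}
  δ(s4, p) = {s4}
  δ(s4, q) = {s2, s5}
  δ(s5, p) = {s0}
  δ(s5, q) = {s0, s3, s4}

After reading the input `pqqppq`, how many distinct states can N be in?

Start: {s0}
read p: {}
The reachable set is empty and stays empty for the remaining 5 symbols.
Final reachable set {} has 0 states.

0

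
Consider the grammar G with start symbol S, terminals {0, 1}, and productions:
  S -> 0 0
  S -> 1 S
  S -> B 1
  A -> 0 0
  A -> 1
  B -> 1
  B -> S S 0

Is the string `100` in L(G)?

S ⇒ 1S ⇒ 100

yes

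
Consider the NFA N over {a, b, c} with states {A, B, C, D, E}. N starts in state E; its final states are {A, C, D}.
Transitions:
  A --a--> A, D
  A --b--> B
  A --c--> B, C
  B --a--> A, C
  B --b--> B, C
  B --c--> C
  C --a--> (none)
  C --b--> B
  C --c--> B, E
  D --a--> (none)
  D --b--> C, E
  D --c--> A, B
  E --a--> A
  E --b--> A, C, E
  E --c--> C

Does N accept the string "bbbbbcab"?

rejected

Start: {E}
read b: {A, C, E}
read b: {A, B, C, E}
read b: {A, B, C, E}
read b: {A, B, C, E}
read b: {A, B, C, E}
read c: {B, C, E}
read a: {A, C}
read b: {B}
Reachable ∩ accepting = {} — empty.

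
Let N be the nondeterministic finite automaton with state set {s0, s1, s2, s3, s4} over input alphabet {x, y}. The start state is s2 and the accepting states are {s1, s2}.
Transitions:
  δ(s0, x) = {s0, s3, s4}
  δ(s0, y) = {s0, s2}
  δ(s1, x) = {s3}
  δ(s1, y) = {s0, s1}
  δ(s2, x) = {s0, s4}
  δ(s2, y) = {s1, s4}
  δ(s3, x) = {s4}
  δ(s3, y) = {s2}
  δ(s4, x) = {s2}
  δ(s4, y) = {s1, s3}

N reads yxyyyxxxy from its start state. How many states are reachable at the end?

Start: {s2}
read y: {s1, s4}
read x: {s2, s3}
read y: {s1, s2, s4}
read y: {s0, s1, s3, s4}
read y: {s0, s1, s2, s3}
read x: {s0, s3, s4}
read x: {s0, s2, s3, s4}
read x: {s0, s2, s3, s4}
read y: {s0, s1, s2, s3, s4}
Final reachable set {s0, s1, s2, s3, s4} has 5 states.

5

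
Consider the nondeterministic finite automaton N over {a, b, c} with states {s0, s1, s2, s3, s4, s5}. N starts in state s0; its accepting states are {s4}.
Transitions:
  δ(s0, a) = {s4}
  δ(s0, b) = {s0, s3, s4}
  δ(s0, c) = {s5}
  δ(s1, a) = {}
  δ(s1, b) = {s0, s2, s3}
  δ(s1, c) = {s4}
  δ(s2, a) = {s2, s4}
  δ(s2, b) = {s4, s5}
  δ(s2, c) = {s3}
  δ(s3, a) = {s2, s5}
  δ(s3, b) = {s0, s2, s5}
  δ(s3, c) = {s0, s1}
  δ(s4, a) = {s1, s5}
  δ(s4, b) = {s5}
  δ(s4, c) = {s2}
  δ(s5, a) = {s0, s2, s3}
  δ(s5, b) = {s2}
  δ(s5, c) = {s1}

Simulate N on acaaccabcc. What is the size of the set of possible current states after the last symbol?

5

Start: {s0}
read a: {s4}
read c: {s2}
read a: {s2, s4}
read a: {s1, s2, s4, s5}
read c: {s1, s2, s3, s4}
read c: {s0, s1, s2, s3, s4}
read a: {s1, s2, s4, s5}
read b: {s0, s2, s3, s4, s5}
read c: {s0, s1, s2, s3, s5}
read c: {s0, s1, s3, s4, s5}
Final reachable set {s0, s1, s3, s4, s5} has 5 states.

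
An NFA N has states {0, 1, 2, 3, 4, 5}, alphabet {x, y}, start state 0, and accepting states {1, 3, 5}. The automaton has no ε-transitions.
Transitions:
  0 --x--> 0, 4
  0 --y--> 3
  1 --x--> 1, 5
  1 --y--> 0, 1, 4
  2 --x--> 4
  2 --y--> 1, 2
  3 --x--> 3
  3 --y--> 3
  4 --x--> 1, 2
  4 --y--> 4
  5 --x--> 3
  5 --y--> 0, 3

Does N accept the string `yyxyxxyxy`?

accepted

Start: {0}
read y: {3}
read y: {3}
read x: {3}
read y: {3}
read x: {3}
read x: {3}
read y: {3}
read x: {3}
read y: {3}
Reachable ∩ accepting = {3} — nonempty.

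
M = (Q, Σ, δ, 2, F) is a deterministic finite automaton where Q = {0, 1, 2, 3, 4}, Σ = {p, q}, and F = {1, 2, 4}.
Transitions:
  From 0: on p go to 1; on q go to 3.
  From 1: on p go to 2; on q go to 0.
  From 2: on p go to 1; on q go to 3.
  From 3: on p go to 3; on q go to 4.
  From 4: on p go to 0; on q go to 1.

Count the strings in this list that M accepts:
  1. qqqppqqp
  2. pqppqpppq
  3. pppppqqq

qqqppqqp: rejected
pqppqpppq: accepted
pppppqqq: accepted

2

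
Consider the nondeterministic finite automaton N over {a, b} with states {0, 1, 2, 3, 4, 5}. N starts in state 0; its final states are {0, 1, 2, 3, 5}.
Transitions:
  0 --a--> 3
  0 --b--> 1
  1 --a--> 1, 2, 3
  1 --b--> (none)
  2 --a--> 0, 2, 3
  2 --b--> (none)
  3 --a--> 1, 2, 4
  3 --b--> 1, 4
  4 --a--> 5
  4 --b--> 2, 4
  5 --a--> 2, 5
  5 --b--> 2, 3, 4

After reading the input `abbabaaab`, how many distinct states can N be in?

4

Start: {0}
read a: {3}
read b: {1, 4}
read b: {2, 4}
read a: {0, 2, 3, 5}
read b: {1, 2, 3, 4}
read a: {0, 1, 2, 3, 4, 5}
read a: {0, 1, 2, 3, 4, 5}
read a: {0, 1, 2, 3, 4, 5}
read b: {1, 2, 3, 4}
Final reachable set {1, 2, 3, 4} has 4 states.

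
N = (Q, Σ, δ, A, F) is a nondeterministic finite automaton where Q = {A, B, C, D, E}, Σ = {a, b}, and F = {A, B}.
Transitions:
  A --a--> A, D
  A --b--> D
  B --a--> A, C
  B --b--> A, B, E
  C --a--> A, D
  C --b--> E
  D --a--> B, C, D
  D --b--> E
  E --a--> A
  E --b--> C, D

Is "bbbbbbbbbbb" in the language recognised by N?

Start: {A}
read b: {D}
read b: {E}
read b: {C, D}
read b: {E}
read b: {C, D}
read b: {E}
read b: {C, D}
read b: {E}
read b: {C, D}
read b: {E}
read b: {C, D}
Reachable ∩ accepting = {} — empty.

rejected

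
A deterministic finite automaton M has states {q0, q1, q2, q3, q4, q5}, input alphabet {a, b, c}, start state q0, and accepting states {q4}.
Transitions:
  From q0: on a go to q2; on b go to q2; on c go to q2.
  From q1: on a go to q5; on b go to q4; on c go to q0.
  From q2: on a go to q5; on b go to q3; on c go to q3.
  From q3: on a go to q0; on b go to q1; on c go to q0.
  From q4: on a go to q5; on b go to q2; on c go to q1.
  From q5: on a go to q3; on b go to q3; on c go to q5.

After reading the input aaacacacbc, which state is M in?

q0

q0 --a--> q2
q2 --a--> q5
q5 --a--> q3
q3 --c--> q0
q0 --a--> q2
q2 --c--> q3
q3 --a--> q0
q0 --c--> q2
q2 --b--> q3
q3 --c--> q0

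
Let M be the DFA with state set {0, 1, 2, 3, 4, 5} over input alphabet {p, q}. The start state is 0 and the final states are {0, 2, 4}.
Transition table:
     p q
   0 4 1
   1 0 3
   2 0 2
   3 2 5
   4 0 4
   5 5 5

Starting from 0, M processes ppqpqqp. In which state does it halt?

2

0 --p--> 4
4 --p--> 0
0 --q--> 1
1 --p--> 0
0 --q--> 1
1 --q--> 3
3 --p--> 2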